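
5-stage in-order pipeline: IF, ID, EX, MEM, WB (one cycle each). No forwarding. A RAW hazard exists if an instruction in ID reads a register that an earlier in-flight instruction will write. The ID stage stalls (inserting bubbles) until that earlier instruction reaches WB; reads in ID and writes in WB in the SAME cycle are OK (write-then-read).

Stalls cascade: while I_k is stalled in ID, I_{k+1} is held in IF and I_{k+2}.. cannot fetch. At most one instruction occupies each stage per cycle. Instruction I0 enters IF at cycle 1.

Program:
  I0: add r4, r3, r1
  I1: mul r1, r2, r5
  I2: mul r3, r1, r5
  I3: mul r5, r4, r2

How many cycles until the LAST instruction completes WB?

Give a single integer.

I0 add r4 <- r3,r1: IF@1 ID@2 stall=0 (-) EX@3 MEM@4 WB@5
I1 mul r1 <- r2,r5: IF@2 ID@3 stall=0 (-) EX@4 MEM@5 WB@6
I2 mul r3 <- r1,r5: IF@3 ID@4 stall=2 (RAW on I1.r1 (WB@6)) EX@7 MEM@8 WB@9
I3 mul r5 <- r4,r2: IF@4 ID@7 stall=0 (-) EX@8 MEM@9 WB@10

Answer: 10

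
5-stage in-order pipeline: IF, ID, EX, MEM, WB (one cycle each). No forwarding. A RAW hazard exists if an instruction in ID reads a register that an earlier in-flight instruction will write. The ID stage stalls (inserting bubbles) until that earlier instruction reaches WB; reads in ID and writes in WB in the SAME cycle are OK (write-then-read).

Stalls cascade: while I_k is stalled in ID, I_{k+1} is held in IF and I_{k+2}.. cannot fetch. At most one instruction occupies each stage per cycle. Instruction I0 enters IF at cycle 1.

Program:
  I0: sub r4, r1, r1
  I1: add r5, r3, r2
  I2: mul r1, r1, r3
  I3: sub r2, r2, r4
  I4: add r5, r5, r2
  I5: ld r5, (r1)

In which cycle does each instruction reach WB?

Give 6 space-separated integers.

Answer: 5 6 7 8 11 12

Derivation:
I0 sub r4 <- r1,r1: IF@1 ID@2 stall=0 (-) EX@3 MEM@4 WB@5
I1 add r5 <- r3,r2: IF@2 ID@3 stall=0 (-) EX@4 MEM@5 WB@6
I2 mul r1 <- r1,r3: IF@3 ID@4 stall=0 (-) EX@5 MEM@6 WB@7
I3 sub r2 <- r2,r4: IF@4 ID@5 stall=0 (-) EX@6 MEM@7 WB@8
I4 add r5 <- r5,r2: IF@5 ID@6 stall=2 (RAW on I3.r2 (WB@8)) EX@9 MEM@10 WB@11
I5 ld r5 <- r1: IF@6 ID@9 stall=0 (-) EX@10 MEM@11 WB@12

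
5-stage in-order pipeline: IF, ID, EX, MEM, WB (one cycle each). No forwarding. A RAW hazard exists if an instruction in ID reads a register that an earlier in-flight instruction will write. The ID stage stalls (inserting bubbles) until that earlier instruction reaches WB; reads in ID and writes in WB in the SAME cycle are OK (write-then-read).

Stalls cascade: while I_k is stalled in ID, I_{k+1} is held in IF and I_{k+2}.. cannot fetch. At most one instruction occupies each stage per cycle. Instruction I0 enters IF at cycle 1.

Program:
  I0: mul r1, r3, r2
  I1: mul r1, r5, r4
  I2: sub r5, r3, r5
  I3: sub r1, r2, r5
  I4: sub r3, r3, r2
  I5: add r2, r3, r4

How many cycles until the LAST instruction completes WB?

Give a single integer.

Answer: 14

Derivation:
I0 mul r1 <- r3,r2: IF@1 ID@2 stall=0 (-) EX@3 MEM@4 WB@5
I1 mul r1 <- r5,r4: IF@2 ID@3 stall=0 (-) EX@4 MEM@5 WB@6
I2 sub r5 <- r3,r5: IF@3 ID@4 stall=0 (-) EX@5 MEM@6 WB@7
I3 sub r1 <- r2,r5: IF@4 ID@5 stall=2 (RAW on I2.r5 (WB@7)) EX@8 MEM@9 WB@10
I4 sub r3 <- r3,r2: IF@5 ID@8 stall=0 (-) EX@9 MEM@10 WB@11
I5 add r2 <- r3,r4: IF@8 ID@9 stall=2 (RAW on I4.r3 (WB@11)) EX@12 MEM@13 WB@14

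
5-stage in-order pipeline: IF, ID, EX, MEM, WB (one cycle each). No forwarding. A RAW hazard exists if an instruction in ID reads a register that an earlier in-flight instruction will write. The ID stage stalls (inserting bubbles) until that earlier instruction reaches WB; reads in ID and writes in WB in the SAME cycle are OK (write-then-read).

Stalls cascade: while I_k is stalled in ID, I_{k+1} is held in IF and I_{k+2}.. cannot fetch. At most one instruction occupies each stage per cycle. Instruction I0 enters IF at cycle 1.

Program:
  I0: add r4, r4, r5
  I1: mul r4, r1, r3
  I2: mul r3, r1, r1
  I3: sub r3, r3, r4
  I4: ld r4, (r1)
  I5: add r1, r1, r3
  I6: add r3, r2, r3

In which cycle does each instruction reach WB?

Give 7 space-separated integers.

Answer: 5 6 7 10 11 13 14

Derivation:
I0 add r4 <- r4,r5: IF@1 ID@2 stall=0 (-) EX@3 MEM@4 WB@5
I1 mul r4 <- r1,r3: IF@2 ID@3 stall=0 (-) EX@4 MEM@5 WB@6
I2 mul r3 <- r1,r1: IF@3 ID@4 stall=0 (-) EX@5 MEM@6 WB@7
I3 sub r3 <- r3,r4: IF@4 ID@5 stall=2 (RAW on I2.r3 (WB@7)) EX@8 MEM@9 WB@10
I4 ld r4 <- r1: IF@5 ID@8 stall=0 (-) EX@9 MEM@10 WB@11
I5 add r1 <- r1,r3: IF@8 ID@9 stall=1 (RAW on I3.r3 (WB@10)) EX@11 MEM@12 WB@13
I6 add r3 <- r2,r3: IF@9 ID@11 stall=0 (-) EX@12 MEM@13 WB@14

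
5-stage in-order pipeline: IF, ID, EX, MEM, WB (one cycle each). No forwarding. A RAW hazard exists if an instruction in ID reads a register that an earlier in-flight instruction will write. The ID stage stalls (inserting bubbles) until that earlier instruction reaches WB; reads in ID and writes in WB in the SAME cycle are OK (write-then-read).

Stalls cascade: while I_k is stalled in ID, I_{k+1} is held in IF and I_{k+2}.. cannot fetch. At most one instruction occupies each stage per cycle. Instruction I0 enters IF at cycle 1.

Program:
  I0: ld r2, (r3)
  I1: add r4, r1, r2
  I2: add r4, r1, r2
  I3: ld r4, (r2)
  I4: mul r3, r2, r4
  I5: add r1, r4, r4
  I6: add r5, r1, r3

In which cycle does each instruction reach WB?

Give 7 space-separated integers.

Answer: 5 8 9 10 13 14 17

Derivation:
I0 ld r2 <- r3: IF@1 ID@2 stall=0 (-) EX@3 MEM@4 WB@5
I1 add r4 <- r1,r2: IF@2 ID@3 stall=2 (RAW on I0.r2 (WB@5)) EX@6 MEM@7 WB@8
I2 add r4 <- r1,r2: IF@3 ID@6 stall=0 (-) EX@7 MEM@8 WB@9
I3 ld r4 <- r2: IF@6 ID@7 stall=0 (-) EX@8 MEM@9 WB@10
I4 mul r3 <- r2,r4: IF@7 ID@8 stall=2 (RAW on I3.r4 (WB@10)) EX@11 MEM@12 WB@13
I5 add r1 <- r4,r4: IF@8 ID@11 stall=0 (-) EX@12 MEM@13 WB@14
I6 add r5 <- r1,r3: IF@11 ID@12 stall=2 (RAW on I5.r1 (WB@14)) EX@15 MEM@16 WB@17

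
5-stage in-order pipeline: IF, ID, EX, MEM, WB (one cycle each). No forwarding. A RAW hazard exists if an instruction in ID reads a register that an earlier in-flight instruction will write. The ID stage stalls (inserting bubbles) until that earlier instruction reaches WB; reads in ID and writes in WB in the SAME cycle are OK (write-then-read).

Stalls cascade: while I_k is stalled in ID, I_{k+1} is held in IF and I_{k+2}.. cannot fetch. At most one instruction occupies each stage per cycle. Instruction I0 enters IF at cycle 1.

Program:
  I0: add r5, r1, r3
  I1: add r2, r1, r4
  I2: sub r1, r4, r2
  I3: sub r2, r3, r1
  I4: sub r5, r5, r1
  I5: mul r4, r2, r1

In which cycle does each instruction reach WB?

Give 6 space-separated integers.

I0 add r5 <- r1,r3: IF@1 ID@2 stall=0 (-) EX@3 MEM@4 WB@5
I1 add r2 <- r1,r4: IF@2 ID@3 stall=0 (-) EX@4 MEM@5 WB@6
I2 sub r1 <- r4,r2: IF@3 ID@4 stall=2 (RAW on I1.r2 (WB@6)) EX@7 MEM@8 WB@9
I3 sub r2 <- r3,r1: IF@4 ID@7 stall=2 (RAW on I2.r1 (WB@9)) EX@10 MEM@11 WB@12
I4 sub r5 <- r5,r1: IF@7 ID@10 stall=0 (-) EX@11 MEM@12 WB@13
I5 mul r4 <- r2,r1: IF@10 ID@11 stall=1 (RAW on I3.r2 (WB@12)) EX@13 MEM@14 WB@15

Answer: 5 6 9 12 13 15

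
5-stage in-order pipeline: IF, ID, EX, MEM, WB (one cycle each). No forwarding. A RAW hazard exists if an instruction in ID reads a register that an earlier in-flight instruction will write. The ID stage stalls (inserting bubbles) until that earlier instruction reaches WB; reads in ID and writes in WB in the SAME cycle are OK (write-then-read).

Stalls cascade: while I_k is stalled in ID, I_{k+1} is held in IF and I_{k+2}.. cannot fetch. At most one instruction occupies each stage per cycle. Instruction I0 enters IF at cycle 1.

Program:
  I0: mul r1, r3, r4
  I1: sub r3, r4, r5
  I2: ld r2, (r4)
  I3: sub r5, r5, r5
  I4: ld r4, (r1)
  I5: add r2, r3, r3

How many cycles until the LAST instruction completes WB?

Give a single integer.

Answer: 10

Derivation:
I0 mul r1 <- r3,r4: IF@1 ID@2 stall=0 (-) EX@3 MEM@4 WB@5
I1 sub r3 <- r4,r5: IF@2 ID@3 stall=0 (-) EX@4 MEM@5 WB@6
I2 ld r2 <- r4: IF@3 ID@4 stall=0 (-) EX@5 MEM@6 WB@7
I3 sub r5 <- r5,r5: IF@4 ID@5 stall=0 (-) EX@6 MEM@7 WB@8
I4 ld r4 <- r1: IF@5 ID@6 stall=0 (-) EX@7 MEM@8 WB@9
I5 add r2 <- r3,r3: IF@6 ID@7 stall=0 (-) EX@8 MEM@9 WB@10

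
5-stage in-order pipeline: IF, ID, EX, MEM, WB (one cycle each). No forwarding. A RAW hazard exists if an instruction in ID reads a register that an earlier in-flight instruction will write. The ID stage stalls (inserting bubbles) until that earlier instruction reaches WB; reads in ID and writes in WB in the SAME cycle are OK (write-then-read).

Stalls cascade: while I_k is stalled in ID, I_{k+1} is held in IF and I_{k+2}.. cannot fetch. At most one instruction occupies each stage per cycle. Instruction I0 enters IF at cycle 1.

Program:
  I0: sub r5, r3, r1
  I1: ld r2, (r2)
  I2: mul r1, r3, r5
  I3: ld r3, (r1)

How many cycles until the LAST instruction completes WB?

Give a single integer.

I0 sub r5 <- r3,r1: IF@1 ID@2 stall=0 (-) EX@3 MEM@4 WB@5
I1 ld r2 <- r2: IF@2 ID@3 stall=0 (-) EX@4 MEM@5 WB@6
I2 mul r1 <- r3,r5: IF@3 ID@4 stall=1 (RAW on I0.r5 (WB@5)) EX@6 MEM@7 WB@8
I3 ld r3 <- r1: IF@4 ID@6 stall=2 (RAW on I2.r1 (WB@8)) EX@9 MEM@10 WB@11

Answer: 11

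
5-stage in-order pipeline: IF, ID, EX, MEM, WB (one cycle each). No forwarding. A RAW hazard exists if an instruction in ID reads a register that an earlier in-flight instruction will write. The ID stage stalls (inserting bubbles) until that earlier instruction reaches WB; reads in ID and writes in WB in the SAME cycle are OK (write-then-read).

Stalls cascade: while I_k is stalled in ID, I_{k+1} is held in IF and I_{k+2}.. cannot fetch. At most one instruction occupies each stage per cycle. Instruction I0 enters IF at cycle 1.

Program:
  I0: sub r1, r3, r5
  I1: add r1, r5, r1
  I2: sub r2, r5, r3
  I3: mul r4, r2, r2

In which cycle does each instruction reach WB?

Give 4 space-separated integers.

I0 sub r1 <- r3,r5: IF@1 ID@2 stall=0 (-) EX@3 MEM@4 WB@5
I1 add r1 <- r5,r1: IF@2 ID@3 stall=2 (RAW on I0.r1 (WB@5)) EX@6 MEM@7 WB@8
I2 sub r2 <- r5,r3: IF@3 ID@6 stall=0 (-) EX@7 MEM@8 WB@9
I3 mul r4 <- r2,r2: IF@6 ID@7 stall=2 (RAW on I2.r2 (WB@9)) EX@10 MEM@11 WB@12

Answer: 5 8 9 12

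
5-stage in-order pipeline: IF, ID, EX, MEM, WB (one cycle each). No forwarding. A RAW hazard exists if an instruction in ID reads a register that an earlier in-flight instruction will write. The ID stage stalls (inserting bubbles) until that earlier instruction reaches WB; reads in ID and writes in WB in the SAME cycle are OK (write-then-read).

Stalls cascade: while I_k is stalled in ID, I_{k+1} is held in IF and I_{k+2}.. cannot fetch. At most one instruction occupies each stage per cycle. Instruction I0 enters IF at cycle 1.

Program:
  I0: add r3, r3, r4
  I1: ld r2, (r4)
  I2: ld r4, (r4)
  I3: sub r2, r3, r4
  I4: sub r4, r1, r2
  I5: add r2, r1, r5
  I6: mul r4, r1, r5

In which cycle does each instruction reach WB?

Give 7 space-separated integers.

Answer: 5 6 7 10 13 14 15

Derivation:
I0 add r3 <- r3,r4: IF@1 ID@2 stall=0 (-) EX@3 MEM@4 WB@5
I1 ld r2 <- r4: IF@2 ID@3 stall=0 (-) EX@4 MEM@5 WB@6
I2 ld r4 <- r4: IF@3 ID@4 stall=0 (-) EX@5 MEM@6 WB@7
I3 sub r2 <- r3,r4: IF@4 ID@5 stall=2 (RAW on I2.r4 (WB@7)) EX@8 MEM@9 WB@10
I4 sub r4 <- r1,r2: IF@5 ID@8 stall=2 (RAW on I3.r2 (WB@10)) EX@11 MEM@12 WB@13
I5 add r2 <- r1,r5: IF@8 ID@11 stall=0 (-) EX@12 MEM@13 WB@14
I6 mul r4 <- r1,r5: IF@11 ID@12 stall=0 (-) EX@13 MEM@14 WB@15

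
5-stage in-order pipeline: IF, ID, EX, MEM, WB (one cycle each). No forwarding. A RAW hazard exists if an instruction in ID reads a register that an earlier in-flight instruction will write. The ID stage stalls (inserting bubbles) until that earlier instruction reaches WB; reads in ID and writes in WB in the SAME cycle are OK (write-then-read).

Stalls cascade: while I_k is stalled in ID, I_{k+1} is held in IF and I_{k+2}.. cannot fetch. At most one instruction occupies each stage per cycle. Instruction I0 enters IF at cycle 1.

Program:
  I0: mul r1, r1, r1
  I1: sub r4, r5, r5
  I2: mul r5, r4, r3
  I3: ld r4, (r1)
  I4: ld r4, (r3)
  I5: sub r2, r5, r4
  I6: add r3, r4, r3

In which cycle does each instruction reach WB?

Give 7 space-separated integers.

I0 mul r1 <- r1,r1: IF@1 ID@2 stall=0 (-) EX@3 MEM@4 WB@5
I1 sub r4 <- r5,r5: IF@2 ID@3 stall=0 (-) EX@4 MEM@5 WB@6
I2 mul r5 <- r4,r3: IF@3 ID@4 stall=2 (RAW on I1.r4 (WB@6)) EX@7 MEM@8 WB@9
I3 ld r4 <- r1: IF@4 ID@7 stall=0 (-) EX@8 MEM@9 WB@10
I4 ld r4 <- r3: IF@7 ID@8 stall=0 (-) EX@9 MEM@10 WB@11
I5 sub r2 <- r5,r4: IF@8 ID@9 stall=2 (RAW on I4.r4 (WB@11)) EX@12 MEM@13 WB@14
I6 add r3 <- r4,r3: IF@9 ID@12 stall=0 (-) EX@13 MEM@14 WB@15

Answer: 5 6 9 10 11 14 15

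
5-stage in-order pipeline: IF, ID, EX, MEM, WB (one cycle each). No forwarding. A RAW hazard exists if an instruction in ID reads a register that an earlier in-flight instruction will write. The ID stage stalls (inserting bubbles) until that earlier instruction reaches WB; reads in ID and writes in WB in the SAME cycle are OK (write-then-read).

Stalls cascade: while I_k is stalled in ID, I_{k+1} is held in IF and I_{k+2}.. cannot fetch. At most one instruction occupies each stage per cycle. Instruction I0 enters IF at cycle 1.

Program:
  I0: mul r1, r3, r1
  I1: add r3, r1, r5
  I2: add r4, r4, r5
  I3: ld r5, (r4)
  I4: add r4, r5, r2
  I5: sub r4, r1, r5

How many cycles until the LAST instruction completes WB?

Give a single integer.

I0 mul r1 <- r3,r1: IF@1 ID@2 stall=0 (-) EX@3 MEM@4 WB@5
I1 add r3 <- r1,r5: IF@2 ID@3 stall=2 (RAW on I0.r1 (WB@5)) EX@6 MEM@7 WB@8
I2 add r4 <- r4,r5: IF@3 ID@6 stall=0 (-) EX@7 MEM@8 WB@9
I3 ld r5 <- r4: IF@6 ID@7 stall=2 (RAW on I2.r4 (WB@9)) EX@10 MEM@11 WB@12
I4 add r4 <- r5,r2: IF@7 ID@10 stall=2 (RAW on I3.r5 (WB@12)) EX@13 MEM@14 WB@15
I5 sub r4 <- r1,r5: IF@10 ID@13 stall=0 (-) EX@14 MEM@15 WB@16

Answer: 16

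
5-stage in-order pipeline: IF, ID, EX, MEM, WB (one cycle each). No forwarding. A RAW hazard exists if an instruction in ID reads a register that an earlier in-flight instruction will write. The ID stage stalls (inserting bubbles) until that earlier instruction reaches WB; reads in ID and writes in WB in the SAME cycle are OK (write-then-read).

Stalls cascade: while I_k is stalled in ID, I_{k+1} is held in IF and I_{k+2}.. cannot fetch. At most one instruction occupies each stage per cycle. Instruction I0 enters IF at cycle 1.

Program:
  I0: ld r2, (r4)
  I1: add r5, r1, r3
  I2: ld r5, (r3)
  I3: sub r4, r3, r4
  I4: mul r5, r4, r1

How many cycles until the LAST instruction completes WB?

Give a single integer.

Answer: 11

Derivation:
I0 ld r2 <- r4: IF@1 ID@2 stall=0 (-) EX@3 MEM@4 WB@5
I1 add r5 <- r1,r3: IF@2 ID@3 stall=0 (-) EX@4 MEM@5 WB@6
I2 ld r5 <- r3: IF@3 ID@4 stall=0 (-) EX@5 MEM@6 WB@7
I3 sub r4 <- r3,r4: IF@4 ID@5 stall=0 (-) EX@6 MEM@7 WB@8
I4 mul r5 <- r4,r1: IF@5 ID@6 stall=2 (RAW on I3.r4 (WB@8)) EX@9 MEM@10 WB@11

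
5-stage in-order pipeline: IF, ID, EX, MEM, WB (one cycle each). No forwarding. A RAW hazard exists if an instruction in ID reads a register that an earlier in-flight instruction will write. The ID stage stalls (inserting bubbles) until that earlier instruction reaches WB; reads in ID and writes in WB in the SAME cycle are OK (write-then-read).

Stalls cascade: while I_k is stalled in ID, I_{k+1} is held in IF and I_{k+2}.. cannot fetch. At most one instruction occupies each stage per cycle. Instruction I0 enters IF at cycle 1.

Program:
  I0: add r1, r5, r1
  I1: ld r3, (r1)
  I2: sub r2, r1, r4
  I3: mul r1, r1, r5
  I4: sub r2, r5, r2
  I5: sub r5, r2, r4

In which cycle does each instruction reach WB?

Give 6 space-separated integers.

Answer: 5 8 9 10 12 15

Derivation:
I0 add r1 <- r5,r1: IF@1 ID@2 stall=0 (-) EX@3 MEM@4 WB@5
I1 ld r3 <- r1: IF@2 ID@3 stall=2 (RAW on I0.r1 (WB@5)) EX@6 MEM@7 WB@8
I2 sub r2 <- r1,r4: IF@3 ID@6 stall=0 (-) EX@7 MEM@8 WB@9
I3 mul r1 <- r1,r5: IF@6 ID@7 stall=0 (-) EX@8 MEM@9 WB@10
I4 sub r2 <- r5,r2: IF@7 ID@8 stall=1 (RAW on I2.r2 (WB@9)) EX@10 MEM@11 WB@12
I5 sub r5 <- r2,r4: IF@8 ID@10 stall=2 (RAW on I4.r2 (WB@12)) EX@13 MEM@14 WB@15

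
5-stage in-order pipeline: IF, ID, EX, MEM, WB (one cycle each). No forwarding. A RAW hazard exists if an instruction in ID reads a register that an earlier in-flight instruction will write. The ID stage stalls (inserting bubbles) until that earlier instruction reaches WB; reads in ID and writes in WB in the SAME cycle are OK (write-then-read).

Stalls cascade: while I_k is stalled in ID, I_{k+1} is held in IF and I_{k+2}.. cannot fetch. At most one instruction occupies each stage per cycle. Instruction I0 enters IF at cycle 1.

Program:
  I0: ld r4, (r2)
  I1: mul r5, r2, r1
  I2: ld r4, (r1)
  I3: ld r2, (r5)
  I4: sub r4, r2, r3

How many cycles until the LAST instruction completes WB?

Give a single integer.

I0 ld r4 <- r2: IF@1 ID@2 stall=0 (-) EX@3 MEM@4 WB@5
I1 mul r5 <- r2,r1: IF@2 ID@3 stall=0 (-) EX@4 MEM@5 WB@6
I2 ld r4 <- r1: IF@3 ID@4 stall=0 (-) EX@5 MEM@6 WB@7
I3 ld r2 <- r5: IF@4 ID@5 stall=1 (RAW on I1.r5 (WB@6)) EX@7 MEM@8 WB@9
I4 sub r4 <- r2,r3: IF@5 ID@7 stall=2 (RAW on I3.r2 (WB@9)) EX@10 MEM@11 WB@12

Answer: 12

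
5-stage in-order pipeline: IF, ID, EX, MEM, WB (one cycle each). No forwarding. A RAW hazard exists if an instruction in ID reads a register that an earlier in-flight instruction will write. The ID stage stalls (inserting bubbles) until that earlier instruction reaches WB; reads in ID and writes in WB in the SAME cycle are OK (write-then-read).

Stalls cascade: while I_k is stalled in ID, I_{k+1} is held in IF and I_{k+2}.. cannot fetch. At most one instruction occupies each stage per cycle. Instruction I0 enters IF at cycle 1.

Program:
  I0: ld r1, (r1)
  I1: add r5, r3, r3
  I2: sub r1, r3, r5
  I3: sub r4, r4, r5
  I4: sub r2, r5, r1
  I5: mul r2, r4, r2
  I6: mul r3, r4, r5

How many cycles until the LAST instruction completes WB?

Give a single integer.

I0 ld r1 <- r1: IF@1 ID@2 stall=0 (-) EX@3 MEM@4 WB@5
I1 add r5 <- r3,r3: IF@2 ID@3 stall=0 (-) EX@4 MEM@5 WB@6
I2 sub r1 <- r3,r5: IF@3 ID@4 stall=2 (RAW on I1.r5 (WB@6)) EX@7 MEM@8 WB@9
I3 sub r4 <- r4,r5: IF@4 ID@7 stall=0 (-) EX@8 MEM@9 WB@10
I4 sub r2 <- r5,r1: IF@7 ID@8 stall=1 (RAW on I2.r1 (WB@9)) EX@10 MEM@11 WB@12
I5 mul r2 <- r4,r2: IF@8 ID@10 stall=2 (RAW on I4.r2 (WB@12)) EX@13 MEM@14 WB@15
I6 mul r3 <- r4,r5: IF@10 ID@13 stall=0 (-) EX@14 MEM@15 WB@16

Answer: 16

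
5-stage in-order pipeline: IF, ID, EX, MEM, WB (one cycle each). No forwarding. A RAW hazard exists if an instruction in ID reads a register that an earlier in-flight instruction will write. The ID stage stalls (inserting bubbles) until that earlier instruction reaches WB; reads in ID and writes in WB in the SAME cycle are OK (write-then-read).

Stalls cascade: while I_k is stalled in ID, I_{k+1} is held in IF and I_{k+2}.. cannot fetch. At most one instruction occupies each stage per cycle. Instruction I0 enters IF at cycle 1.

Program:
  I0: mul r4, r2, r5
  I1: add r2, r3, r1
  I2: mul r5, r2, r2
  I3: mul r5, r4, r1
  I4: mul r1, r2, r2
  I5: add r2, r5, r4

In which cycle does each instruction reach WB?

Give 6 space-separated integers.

I0 mul r4 <- r2,r5: IF@1 ID@2 stall=0 (-) EX@3 MEM@4 WB@5
I1 add r2 <- r3,r1: IF@2 ID@3 stall=0 (-) EX@4 MEM@5 WB@6
I2 mul r5 <- r2,r2: IF@3 ID@4 stall=2 (RAW on I1.r2 (WB@6)) EX@7 MEM@8 WB@9
I3 mul r5 <- r4,r1: IF@4 ID@7 stall=0 (-) EX@8 MEM@9 WB@10
I4 mul r1 <- r2,r2: IF@7 ID@8 stall=0 (-) EX@9 MEM@10 WB@11
I5 add r2 <- r5,r4: IF@8 ID@9 stall=1 (RAW on I3.r5 (WB@10)) EX@11 MEM@12 WB@13

Answer: 5 6 9 10 11 13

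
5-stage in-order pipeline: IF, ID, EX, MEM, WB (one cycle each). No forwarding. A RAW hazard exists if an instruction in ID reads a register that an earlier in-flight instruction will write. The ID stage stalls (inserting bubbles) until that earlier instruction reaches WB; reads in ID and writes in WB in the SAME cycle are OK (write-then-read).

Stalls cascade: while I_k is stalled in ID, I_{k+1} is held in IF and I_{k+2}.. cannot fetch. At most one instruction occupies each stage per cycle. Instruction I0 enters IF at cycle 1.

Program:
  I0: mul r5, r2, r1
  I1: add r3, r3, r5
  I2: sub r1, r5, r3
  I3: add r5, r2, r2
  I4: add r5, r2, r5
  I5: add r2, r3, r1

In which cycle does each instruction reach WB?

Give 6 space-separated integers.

I0 mul r5 <- r2,r1: IF@1 ID@2 stall=0 (-) EX@3 MEM@4 WB@5
I1 add r3 <- r3,r5: IF@2 ID@3 stall=2 (RAW on I0.r5 (WB@5)) EX@6 MEM@7 WB@8
I2 sub r1 <- r5,r3: IF@3 ID@6 stall=2 (RAW on I1.r3 (WB@8)) EX@9 MEM@10 WB@11
I3 add r5 <- r2,r2: IF@6 ID@9 stall=0 (-) EX@10 MEM@11 WB@12
I4 add r5 <- r2,r5: IF@9 ID@10 stall=2 (RAW on I3.r5 (WB@12)) EX@13 MEM@14 WB@15
I5 add r2 <- r3,r1: IF@10 ID@13 stall=0 (-) EX@14 MEM@15 WB@16

Answer: 5 8 11 12 15 16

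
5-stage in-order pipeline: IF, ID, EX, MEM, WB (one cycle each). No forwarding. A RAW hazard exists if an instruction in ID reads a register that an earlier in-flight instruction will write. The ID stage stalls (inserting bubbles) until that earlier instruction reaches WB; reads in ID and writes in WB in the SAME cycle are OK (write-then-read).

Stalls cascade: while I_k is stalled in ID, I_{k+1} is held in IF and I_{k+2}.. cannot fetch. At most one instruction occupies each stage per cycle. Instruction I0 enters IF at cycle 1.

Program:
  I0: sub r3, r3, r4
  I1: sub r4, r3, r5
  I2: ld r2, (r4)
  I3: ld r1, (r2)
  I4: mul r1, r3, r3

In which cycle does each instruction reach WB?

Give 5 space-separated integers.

I0 sub r3 <- r3,r4: IF@1 ID@2 stall=0 (-) EX@3 MEM@4 WB@5
I1 sub r4 <- r3,r5: IF@2 ID@3 stall=2 (RAW on I0.r3 (WB@5)) EX@6 MEM@7 WB@8
I2 ld r2 <- r4: IF@3 ID@6 stall=2 (RAW on I1.r4 (WB@8)) EX@9 MEM@10 WB@11
I3 ld r1 <- r2: IF@6 ID@9 stall=2 (RAW on I2.r2 (WB@11)) EX@12 MEM@13 WB@14
I4 mul r1 <- r3,r3: IF@9 ID@12 stall=0 (-) EX@13 MEM@14 WB@15

Answer: 5 8 11 14 15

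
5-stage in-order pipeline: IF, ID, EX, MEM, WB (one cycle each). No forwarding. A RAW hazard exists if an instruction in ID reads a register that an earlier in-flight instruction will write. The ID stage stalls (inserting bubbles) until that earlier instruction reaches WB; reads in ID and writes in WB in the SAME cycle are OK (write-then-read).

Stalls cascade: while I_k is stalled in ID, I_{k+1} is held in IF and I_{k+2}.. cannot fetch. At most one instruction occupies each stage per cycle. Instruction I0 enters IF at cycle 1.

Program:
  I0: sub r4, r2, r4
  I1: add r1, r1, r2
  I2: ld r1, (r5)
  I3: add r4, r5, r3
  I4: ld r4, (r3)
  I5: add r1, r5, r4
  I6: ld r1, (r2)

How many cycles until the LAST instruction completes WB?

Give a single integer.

Answer: 13

Derivation:
I0 sub r4 <- r2,r4: IF@1 ID@2 stall=0 (-) EX@3 MEM@4 WB@5
I1 add r1 <- r1,r2: IF@2 ID@3 stall=0 (-) EX@4 MEM@5 WB@6
I2 ld r1 <- r5: IF@3 ID@4 stall=0 (-) EX@5 MEM@6 WB@7
I3 add r4 <- r5,r3: IF@4 ID@5 stall=0 (-) EX@6 MEM@7 WB@8
I4 ld r4 <- r3: IF@5 ID@6 stall=0 (-) EX@7 MEM@8 WB@9
I5 add r1 <- r5,r4: IF@6 ID@7 stall=2 (RAW on I4.r4 (WB@9)) EX@10 MEM@11 WB@12
I6 ld r1 <- r2: IF@7 ID@10 stall=0 (-) EX@11 MEM@12 WB@13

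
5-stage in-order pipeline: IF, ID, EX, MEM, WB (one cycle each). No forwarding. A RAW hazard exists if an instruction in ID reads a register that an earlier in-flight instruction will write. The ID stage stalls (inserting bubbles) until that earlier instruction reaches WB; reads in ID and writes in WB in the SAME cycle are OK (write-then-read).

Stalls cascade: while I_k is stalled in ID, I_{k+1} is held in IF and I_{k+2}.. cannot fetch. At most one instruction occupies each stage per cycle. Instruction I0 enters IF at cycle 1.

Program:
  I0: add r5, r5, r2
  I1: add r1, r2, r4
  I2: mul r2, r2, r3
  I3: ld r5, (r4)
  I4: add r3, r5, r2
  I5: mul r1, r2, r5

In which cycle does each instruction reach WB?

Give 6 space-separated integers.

I0 add r5 <- r5,r2: IF@1 ID@2 stall=0 (-) EX@3 MEM@4 WB@5
I1 add r1 <- r2,r4: IF@2 ID@3 stall=0 (-) EX@4 MEM@5 WB@6
I2 mul r2 <- r2,r3: IF@3 ID@4 stall=0 (-) EX@5 MEM@6 WB@7
I3 ld r5 <- r4: IF@4 ID@5 stall=0 (-) EX@6 MEM@7 WB@8
I4 add r3 <- r5,r2: IF@5 ID@6 stall=2 (RAW on I3.r5 (WB@8)) EX@9 MEM@10 WB@11
I5 mul r1 <- r2,r5: IF@6 ID@9 stall=0 (-) EX@10 MEM@11 WB@12

Answer: 5 6 7 8 11 12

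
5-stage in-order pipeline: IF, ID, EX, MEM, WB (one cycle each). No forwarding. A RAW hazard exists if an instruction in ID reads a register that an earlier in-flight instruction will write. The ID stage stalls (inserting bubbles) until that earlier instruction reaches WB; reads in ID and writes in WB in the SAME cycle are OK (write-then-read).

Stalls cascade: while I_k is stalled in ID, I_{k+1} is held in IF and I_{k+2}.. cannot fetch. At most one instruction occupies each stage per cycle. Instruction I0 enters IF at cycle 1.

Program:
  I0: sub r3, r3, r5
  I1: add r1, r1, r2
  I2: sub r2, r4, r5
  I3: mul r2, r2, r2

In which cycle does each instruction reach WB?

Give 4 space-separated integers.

Answer: 5 6 7 10

Derivation:
I0 sub r3 <- r3,r5: IF@1 ID@2 stall=0 (-) EX@3 MEM@4 WB@5
I1 add r1 <- r1,r2: IF@2 ID@3 stall=0 (-) EX@4 MEM@5 WB@6
I2 sub r2 <- r4,r5: IF@3 ID@4 stall=0 (-) EX@5 MEM@6 WB@7
I3 mul r2 <- r2,r2: IF@4 ID@5 stall=2 (RAW on I2.r2 (WB@7)) EX@8 MEM@9 WB@10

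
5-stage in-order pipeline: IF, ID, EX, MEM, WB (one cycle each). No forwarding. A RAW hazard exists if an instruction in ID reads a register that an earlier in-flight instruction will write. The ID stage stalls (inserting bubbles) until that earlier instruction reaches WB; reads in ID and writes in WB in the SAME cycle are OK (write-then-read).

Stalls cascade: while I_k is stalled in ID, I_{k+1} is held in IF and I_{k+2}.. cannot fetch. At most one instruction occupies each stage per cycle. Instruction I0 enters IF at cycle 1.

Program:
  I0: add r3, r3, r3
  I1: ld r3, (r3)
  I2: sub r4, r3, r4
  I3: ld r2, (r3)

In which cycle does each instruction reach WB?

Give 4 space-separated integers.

Answer: 5 8 11 12

Derivation:
I0 add r3 <- r3,r3: IF@1 ID@2 stall=0 (-) EX@3 MEM@4 WB@5
I1 ld r3 <- r3: IF@2 ID@3 stall=2 (RAW on I0.r3 (WB@5)) EX@6 MEM@7 WB@8
I2 sub r4 <- r3,r4: IF@3 ID@6 stall=2 (RAW on I1.r3 (WB@8)) EX@9 MEM@10 WB@11
I3 ld r2 <- r3: IF@6 ID@9 stall=0 (-) EX@10 MEM@11 WB@12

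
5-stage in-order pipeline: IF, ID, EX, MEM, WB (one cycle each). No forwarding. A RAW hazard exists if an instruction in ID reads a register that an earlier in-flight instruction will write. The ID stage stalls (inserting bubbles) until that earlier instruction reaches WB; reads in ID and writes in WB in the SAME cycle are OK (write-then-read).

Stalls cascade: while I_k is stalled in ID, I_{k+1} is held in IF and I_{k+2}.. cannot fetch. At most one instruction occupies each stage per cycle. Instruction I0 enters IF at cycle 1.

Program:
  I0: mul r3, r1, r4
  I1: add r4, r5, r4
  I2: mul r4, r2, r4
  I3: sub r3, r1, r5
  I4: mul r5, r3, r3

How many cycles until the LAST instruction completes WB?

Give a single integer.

I0 mul r3 <- r1,r4: IF@1 ID@2 stall=0 (-) EX@3 MEM@4 WB@5
I1 add r4 <- r5,r4: IF@2 ID@3 stall=0 (-) EX@4 MEM@5 WB@6
I2 mul r4 <- r2,r4: IF@3 ID@4 stall=2 (RAW on I1.r4 (WB@6)) EX@7 MEM@8 WB@9
I3 sub r3 <- r1,r5: IF@4 ID@7 stall=0 (-) EX@8 MEM@9 WB@10
I4 mul r5 <- r3,r3: IF@7 ID@8 stall=2 (RAW on I3.r3 (WB@10)) EX@11 MEM@12 WB@13

Answer: 13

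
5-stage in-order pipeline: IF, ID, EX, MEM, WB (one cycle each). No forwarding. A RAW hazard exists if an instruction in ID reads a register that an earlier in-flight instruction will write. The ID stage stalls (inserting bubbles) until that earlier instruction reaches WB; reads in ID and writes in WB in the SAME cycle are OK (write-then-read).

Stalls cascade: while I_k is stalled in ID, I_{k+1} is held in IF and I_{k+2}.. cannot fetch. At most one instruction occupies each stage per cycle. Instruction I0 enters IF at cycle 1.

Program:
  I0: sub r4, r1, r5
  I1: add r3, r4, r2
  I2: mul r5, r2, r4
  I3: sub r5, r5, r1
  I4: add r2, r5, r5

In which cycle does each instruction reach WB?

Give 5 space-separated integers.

I0 sub r4 <- r1,r5: IF@1 ID@2 stall=0 (-) EX@3 MEM@4 WB@5
I1 add r3 <- r4,r2: IF@2 ID@3 stall=2 (RAW on I0.r4 (WB@5)) EX@6 MEM@7 WB@8
I2 mul r5 <- r2,r4: IF@3 ID@6 stall=0 (-) EX@7 MEM@8 WB@9
I3 sub r5 <- r5,r1: IF@6 ID@7 stall=2 (RAW on I2.r5 (WB@9)) EX@10 MEM@11 WB@12
I4 add r2 <- r5,r5: IF@7 ID@10 stall=2 (RAW on I3.r5 (WB@12)) EX@13 MEM@14 WB@15

Answer: 5 8 9 12 15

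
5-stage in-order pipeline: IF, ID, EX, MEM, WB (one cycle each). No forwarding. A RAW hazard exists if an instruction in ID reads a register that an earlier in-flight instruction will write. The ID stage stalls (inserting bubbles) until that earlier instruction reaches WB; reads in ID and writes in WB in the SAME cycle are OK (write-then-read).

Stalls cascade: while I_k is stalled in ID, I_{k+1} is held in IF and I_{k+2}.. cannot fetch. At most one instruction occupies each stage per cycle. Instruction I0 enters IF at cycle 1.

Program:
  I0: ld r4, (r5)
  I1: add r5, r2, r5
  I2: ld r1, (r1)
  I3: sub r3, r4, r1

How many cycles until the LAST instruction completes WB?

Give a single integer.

Answer: 10

Derivation:
I0 ld r4 <- r5: IF@1 ID@2 stall=0 (-) EX@3 MEM@4 WB@5
I1 add r5 <- r2,r5: IF@2 ID@3 stall=0 (-) EX@4 MEM@5 WB@6
I2 ld r1 <- r1: IF@3 ID@4 stall=0 (-) EX@5 MEM@6 WB@7
I3 sub r3 <- r4,r1: IF@4 ID@5 stall=2 (RAW on I2.r1 (WB@7)) EX@8 MEM@9 WB@10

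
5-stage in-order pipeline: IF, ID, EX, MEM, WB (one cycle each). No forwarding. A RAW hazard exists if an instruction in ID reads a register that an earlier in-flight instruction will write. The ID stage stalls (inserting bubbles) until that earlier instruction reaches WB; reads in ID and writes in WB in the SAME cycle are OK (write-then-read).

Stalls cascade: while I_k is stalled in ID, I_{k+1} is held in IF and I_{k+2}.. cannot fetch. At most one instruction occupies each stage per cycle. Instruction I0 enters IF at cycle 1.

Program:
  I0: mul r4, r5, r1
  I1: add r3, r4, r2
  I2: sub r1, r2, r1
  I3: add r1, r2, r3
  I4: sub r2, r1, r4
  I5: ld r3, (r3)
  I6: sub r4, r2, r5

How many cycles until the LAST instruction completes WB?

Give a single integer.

I0 mul r4 <- r5,r1: IF@1 ID@2 stall=0 (-) EX@3 MEM@4 WB@5
I1 add r3 <- r4,r2: IF@2 ID@3 stall=2 (RAW on I0.r4 (WB@5)) EX@6 MEM@7 WB@8
I2 sub r1 <- r2,r1: IF@3 ID@6 stall=0 (-) EX@7 MEM@8 WB@9
I3 add r1 <- r2,r3: IF@6 ID@7 stall=1 (RAW on I1.r3 (WB@8)) EX@9 MEM@10 WB@11
I4 sub r2 <- r1,r4: IF@7 ID@9 stall=2 (RAW on I3.r1 (WB@11)) EX@12 MEM@13 WB@14
I5 ld r3 <- r3: IF@9 ID@12 stall=0 (-) EX@13 MEM@14 WB@15
I6 sub r4 <- r2,r5: IF@12 ID@13 stall=1 (RAW on I4.r2 (WB@14)) EX@15 MEM@16 WB@17

Answer: 17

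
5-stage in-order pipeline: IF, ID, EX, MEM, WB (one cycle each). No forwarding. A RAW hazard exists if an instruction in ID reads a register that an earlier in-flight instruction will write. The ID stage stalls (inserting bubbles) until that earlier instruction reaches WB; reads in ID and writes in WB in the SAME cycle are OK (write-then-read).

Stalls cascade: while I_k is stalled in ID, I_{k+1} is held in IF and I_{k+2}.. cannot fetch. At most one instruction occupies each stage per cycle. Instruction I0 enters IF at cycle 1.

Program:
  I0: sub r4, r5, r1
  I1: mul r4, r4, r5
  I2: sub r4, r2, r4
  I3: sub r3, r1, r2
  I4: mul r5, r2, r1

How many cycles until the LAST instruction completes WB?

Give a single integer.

I0 sub r4 <- r5,r1: IF@1 ID@2 stall=0 (-) EX@3 MEM@4 WB@5
I1 mul r4 <- r4,r5: IF@2 ID@3 stall=2 (RAW on I0.r4 (WB@5)) EX@6 MEM@7 WB@8
I2 sub r4 <- r2,r4: IF@3 ID@6 stall=2 (RAW on I1.r4 (WB@8)) EX@9 MEM@10 WB@11
I3 sub r3 <- r1,r2: IF@6 ID@9 stall=0 (-) EX@10 MEM@11 WB@12
I4 mul r5 <- r2,r1: IF@9 ID@10 stall=0 (-) EX@11 MEM@12 WB@13

Answer: 13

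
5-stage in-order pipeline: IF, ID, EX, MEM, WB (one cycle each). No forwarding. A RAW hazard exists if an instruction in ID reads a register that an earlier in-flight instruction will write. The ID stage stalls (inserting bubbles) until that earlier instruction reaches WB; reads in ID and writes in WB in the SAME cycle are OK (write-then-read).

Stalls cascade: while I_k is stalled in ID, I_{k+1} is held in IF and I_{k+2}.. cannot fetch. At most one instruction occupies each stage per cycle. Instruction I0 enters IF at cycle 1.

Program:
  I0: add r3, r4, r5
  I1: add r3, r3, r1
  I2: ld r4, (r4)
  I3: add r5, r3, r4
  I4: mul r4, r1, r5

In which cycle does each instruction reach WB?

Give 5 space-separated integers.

Answer: 5 8 9 12 15

Derivation:
I0 add r3 <- r4,r5: IF@1 ID@2 stall=0 (-) EX@3 MEM@4 WB@5
I1 add r3 <- r3,r1: IF@2 ID@3 stall=2 (RAW on I0.r3 (WB@5)) EX@6 MEM@7 WB@8
I2 ld r4 <- r4: IF@3 ID@6 stall=0 (-) EX@7 MEM@8 WB@9
I3 add r5 <- r3,r4: IF@6 ID@7 stall=2 (RAW on I2.r4 (WB@9)) EX@10 MEM@11 WB@12
I4 mul r4 <- r1,r5: IF@7 ID@10 stall=2 (RAW on I3.r5 (WB@12)) EX@13 MEM@14 WB@15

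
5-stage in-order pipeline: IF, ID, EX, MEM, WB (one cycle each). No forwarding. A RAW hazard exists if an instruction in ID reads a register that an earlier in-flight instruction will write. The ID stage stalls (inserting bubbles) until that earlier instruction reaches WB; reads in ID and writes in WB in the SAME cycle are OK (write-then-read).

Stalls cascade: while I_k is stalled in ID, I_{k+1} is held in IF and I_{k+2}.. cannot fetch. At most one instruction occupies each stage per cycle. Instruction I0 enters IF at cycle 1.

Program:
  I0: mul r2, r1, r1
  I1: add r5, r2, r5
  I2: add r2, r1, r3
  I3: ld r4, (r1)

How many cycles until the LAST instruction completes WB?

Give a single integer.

I0 mul r2 <- r1,r1: IF@1 ID@2 stall=0 (-) EX@3 MEM@4 WB@5
I1 add r5 <- r2,r5: IF@2 ID@3 stall=2 (RAW on I0.r2 (WB@5)) EX@6 MEM@7 WB@8
I2 add r2 <- r1,r3: IF@3 ID@6 stall=0 (-) EX@7 MEM@8 WB@9
I3 ld r4 <- r1: IF@6 ID@7 stall=0 (-) EX@8 MEM@9 WB@10

Answer: 10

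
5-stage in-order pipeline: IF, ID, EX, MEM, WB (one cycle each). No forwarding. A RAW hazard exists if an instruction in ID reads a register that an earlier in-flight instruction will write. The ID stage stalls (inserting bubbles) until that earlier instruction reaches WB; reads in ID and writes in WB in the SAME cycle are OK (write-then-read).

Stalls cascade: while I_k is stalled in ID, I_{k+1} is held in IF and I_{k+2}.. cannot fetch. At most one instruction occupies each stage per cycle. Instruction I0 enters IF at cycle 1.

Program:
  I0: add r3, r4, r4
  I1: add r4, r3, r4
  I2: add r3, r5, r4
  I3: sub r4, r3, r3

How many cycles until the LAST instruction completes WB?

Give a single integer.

I0 add r3 <- r4,r4: IF@1 ID@2 stall=0 (-) EX@3 MEM@4 WB@5
I1 add r4 <- r3,r4: IF@2 ID@3 stall=2 (RAW on I0.r3 (WB@5)) EX@6 MEM@7 WB@8
I2 add r3 <- r5,r4: IF@3 ID@6 stall=2 (RAW on I1.r4 (WB@8)) EX@9 MEM@10 WB@11
I3 sub r4 <- r3,r3: IF@6 ID@9 stall=2 (RAW on I2.r3 (WB@11)) EX@12 MEM@13 WB@14

Answer: 14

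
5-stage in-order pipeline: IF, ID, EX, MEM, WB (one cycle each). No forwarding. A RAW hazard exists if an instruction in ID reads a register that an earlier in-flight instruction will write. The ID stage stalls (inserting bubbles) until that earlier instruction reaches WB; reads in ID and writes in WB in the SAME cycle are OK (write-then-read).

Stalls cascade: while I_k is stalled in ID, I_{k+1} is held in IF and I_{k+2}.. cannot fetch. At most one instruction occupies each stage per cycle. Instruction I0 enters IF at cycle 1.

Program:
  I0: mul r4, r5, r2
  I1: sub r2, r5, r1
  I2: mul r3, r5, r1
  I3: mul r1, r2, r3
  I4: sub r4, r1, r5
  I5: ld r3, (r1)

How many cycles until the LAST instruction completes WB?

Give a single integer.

Answer: 14

Derivation:
I0 mul r4 <- r5,r2: IF@1 ID@2 stall=0 (-) EX@3 MEM@4 WB@5
I1 sub r2 <- r5,r1: IF@2 ID@3 stall=0 (-) EX@4 MEM@5 WB@6
I2 mul r3 <- r5,r1: IF@3 ID@4 stall=0 (-) EX@5 MEM@6 WB@7
I3 mul r1 <- r2,r3: IF@4 ID@5 stall=2 (RAW on I2.r3 (WB@7)) EX@8 MEM@9 WB@10
I4 sub r4 <- r1,r5: IF@5 ID@8 stall=2 (RAW on I3.r1 (WB@10)) EX@11 MEM@12 WB@13
I5 ld r3 <- r1: IF@8 ID@11 stall=0 (-) EX@12 MEM@13 WB@14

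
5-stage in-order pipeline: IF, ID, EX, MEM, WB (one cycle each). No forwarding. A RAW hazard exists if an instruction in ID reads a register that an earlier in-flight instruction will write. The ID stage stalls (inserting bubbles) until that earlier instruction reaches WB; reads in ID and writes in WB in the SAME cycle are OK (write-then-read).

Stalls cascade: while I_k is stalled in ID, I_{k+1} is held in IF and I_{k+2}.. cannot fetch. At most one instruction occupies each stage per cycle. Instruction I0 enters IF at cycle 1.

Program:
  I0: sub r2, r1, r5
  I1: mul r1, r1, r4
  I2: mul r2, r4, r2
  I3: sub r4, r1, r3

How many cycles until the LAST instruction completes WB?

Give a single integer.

Answer: 9

Derivation:
I0 sub r2 <- r1,r5: IF@1 ID@2 stall=0 (-) EX@3 MEM@4 WB@5
I1 mul r1 <- r1,r4: IF@2 ID@3 stall=0 (-) EX@4 MEM@5 WB@6
I2 mul r2 <- r4,r2: IF@3 ID@4 stall=1 (RAW on I0.r2 (WB@5)) EX@6 MEM@7 WB@8
I3 sub r4 <- r1,r3: IF@4 ID@6 stall=0 (-) EX@7 MEM@8 WB@9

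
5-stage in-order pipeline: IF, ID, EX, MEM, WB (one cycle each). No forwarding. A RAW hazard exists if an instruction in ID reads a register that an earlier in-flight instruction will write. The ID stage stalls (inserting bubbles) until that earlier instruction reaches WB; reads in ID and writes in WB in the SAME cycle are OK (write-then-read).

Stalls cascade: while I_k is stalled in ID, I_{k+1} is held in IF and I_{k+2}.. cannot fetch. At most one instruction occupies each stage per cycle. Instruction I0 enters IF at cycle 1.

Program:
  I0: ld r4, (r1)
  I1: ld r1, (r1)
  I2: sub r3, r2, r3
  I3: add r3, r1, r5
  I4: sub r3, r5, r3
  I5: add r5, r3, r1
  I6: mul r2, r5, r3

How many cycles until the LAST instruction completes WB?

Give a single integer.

I0 ld r4 <- r1: IF@1 ID@2 stall=0 (-) EX@3 MEM@4 WB@5
I1 ld r1 <- r1: IF@2 ID@3 stall=0 (-) EX@4 MEM@5 WB@6
I2 sub r3 <- r2,r3: IF@3 ID@4 stall=0 (-) EX@5 MEM@6 WB@7
I3 add r3 <- r1,r5: IF@4 ID@5 stall=1 (RAW on I1.r1 (WB@6)) EX@7 MEM@8 WB@9
I4 sub r3 <- r5,r3: IF@5 ID@7 stall=2 (RAW on I3.r3 (WB@9)) EX@10 MEM@11 WB@12
I5 add r5 <- r3,r1: IF@7 ID@10 stall=2 (RAW on I4.r3 (WB@12)) EX@13 MEM@14 WB@15
I6 mul r2 <- r5,r3: IF@10 ID@13 stall=2 (RAW on I5.r5 (WB@15)) EX@16 MEM@17 WB@18

Answer: 18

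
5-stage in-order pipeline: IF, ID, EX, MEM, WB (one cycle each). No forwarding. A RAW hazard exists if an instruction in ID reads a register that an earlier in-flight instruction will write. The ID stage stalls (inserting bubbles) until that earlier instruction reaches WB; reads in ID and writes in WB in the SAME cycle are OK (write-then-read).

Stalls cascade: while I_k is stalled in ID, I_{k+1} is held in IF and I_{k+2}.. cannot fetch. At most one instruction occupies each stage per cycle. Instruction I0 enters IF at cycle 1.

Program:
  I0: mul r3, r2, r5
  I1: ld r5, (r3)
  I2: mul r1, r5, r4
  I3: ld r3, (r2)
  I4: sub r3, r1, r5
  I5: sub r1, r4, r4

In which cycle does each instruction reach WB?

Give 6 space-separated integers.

Answer: 5 8 11 12 14 15

Derivation:
I0 mul r3 <- r2,r5: IF@1 ID@2 stall=0 (-) EX@3 MEM@4 WB@5
I1 ld r5 <- r3: IF@2 ID@3 stall=2 (RAW on I0.r3 (WB@5)) EX@6 MEM@7 WB@8
I2 mul r1 <- r5,r4: IF@3 ID@6 stall=2 (RAW on I1.r5 (WB@8)) EX@9 MEM@10 WB@11
I3 ld r3 <- r2: IF@6 ID@9 stall=0 (-) EX@10 MEM@11 WB@12
I4 sub r3 <- r1,r5: IF@9 ID@10 stall=1 (RAW on I2.r1 (WB@11)) EX@12 MEM@13 WB@14
I5 sub r1 <- r4,r4: IF@10 ID@12 stall=0 (-) EX@13 MEM@14 WB@15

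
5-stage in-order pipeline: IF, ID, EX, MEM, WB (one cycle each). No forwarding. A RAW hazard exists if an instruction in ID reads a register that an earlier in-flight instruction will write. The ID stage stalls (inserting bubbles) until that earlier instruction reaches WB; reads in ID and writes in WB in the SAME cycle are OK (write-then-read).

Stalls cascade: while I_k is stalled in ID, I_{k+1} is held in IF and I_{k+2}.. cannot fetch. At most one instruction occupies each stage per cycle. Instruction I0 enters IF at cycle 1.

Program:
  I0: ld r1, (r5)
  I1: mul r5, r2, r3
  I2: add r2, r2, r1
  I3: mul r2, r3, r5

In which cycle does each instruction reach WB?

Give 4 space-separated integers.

I0 ld r1 <- r5: IF@1 ID@2 stall=0 (-) EX@3 MEM@4 WB@5
I1 mul r5 <- r2,r3: IF@2 ID@3 stall=0 (-) EX@4 MEM@5 WB@6
I2 add r2 <- r2,r1: IF@3 ID@4 stall=1 (RAW on I0.r1 (WB@5)) EX@6 MEM@7 WB@8
I3 mul r2 <- r3,r5: IF@4 ID@6 stall=0 (-) EX@7 MEM@8 WB@9

Answer: 5 6 8 9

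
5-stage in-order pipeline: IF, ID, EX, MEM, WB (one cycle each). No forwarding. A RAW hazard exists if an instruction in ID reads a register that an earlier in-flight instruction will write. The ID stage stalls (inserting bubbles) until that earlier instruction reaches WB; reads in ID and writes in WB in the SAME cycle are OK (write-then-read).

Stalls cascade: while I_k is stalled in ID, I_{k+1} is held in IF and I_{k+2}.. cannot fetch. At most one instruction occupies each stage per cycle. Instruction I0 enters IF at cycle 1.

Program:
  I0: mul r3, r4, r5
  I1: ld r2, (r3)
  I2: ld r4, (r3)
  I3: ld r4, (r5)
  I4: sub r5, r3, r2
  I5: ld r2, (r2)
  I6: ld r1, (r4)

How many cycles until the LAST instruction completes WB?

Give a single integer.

Answer: 13

Derivation:
I0 mul r3 <- r4,r5: IF@1 ID@2 stall=0 (-) EX@3 MEM@4 WB@5
I1 ld r2 <- r3: IF@2 ID@3 stall=2 (RAW on I0.r3 (WB@5)) EX@6 MEM@7 WB@8
I2 ld r4 <- r3: IF@3 ID@6 stall=0 (-) EX@7 MEM@8 WB@9
I3 ld r4 <- r5: IF@6 ID@7 stall=0 (-) EX@8 MEM@9 WB@10
I4 sub r5 <- r3,r2: IF@7 ID@8 stall=0 (-) EX@9 MEM@10 WB@11
I5 ld r2 <- r2: IF@8 ID@9 stall=0 (-) EX@10 MEM@11 WB@12
I6 ld r1 <- r4: IF@9 ID@10 stall=0 (-) EX@11 MEM@12 WB@13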